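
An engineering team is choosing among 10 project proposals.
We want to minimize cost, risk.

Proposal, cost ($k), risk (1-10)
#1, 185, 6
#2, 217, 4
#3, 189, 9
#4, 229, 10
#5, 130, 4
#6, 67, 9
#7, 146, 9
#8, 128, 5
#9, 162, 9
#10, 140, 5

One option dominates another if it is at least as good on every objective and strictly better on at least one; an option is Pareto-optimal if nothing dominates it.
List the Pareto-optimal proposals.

#5, #6, #8

#1: dominated by #5 (cost 130≤185, risk 4≤6).
#2: dominated by #5 (cost 130≤217, risk 4≤4).
#3: dominated by #1 (cost 185≤189, risk 6≤9).
#4: dominated by #1 (cost 185≤229, risk 6≤10).
#5: not dominated.
#6: not dominated (best cost).
#7: dominated by #5 (cost 130≤146, risk 4≤9).
#8: not dominated.
#9: dominated by #5 (cost 130≤162, risk 4≤9).
#10: dominated by #5 (cost 130≤140, risk 4≤5).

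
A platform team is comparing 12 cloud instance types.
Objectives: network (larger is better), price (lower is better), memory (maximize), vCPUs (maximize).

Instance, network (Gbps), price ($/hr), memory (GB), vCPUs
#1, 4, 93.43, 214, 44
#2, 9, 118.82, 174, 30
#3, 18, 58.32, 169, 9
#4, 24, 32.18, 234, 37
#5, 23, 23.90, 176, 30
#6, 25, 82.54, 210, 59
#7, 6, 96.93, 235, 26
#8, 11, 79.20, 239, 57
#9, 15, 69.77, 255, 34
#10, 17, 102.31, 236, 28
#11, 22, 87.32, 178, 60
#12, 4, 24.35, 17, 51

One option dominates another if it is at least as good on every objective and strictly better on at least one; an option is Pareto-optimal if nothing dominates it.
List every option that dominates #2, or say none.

#4, #5, #6, #8, #9, #11

#4: network 24≥9, price 32.18≤118.82, memory 234≥174, vCPUs 37≥30 — dominates #2.
#5: network 23≥9, price 23.90≤118.82, memory 176≥174, vCPUs 30≥30 — dominates #2.
#6: network 25≥9, price 82.54≤118.82, memory 210≥174, vCPUs 59≥30 — dominates #2.
#8: network 11≥9, price 79.20≤118.82, memory 239≥174, vCPUs 57≥30 — dominates #2.
#9: network 15≥9, price 69.77≤118.82, memory 255≥174, vCPUs 34≥30 — dominates #2.
#11: network 22≥9, price 87.32≤118.82, memory 178≥174, vCPUs 60≥30 — dominates #2.
Others (#1, #3, #7, #10, #12) are each worse than #2 on at least one objective.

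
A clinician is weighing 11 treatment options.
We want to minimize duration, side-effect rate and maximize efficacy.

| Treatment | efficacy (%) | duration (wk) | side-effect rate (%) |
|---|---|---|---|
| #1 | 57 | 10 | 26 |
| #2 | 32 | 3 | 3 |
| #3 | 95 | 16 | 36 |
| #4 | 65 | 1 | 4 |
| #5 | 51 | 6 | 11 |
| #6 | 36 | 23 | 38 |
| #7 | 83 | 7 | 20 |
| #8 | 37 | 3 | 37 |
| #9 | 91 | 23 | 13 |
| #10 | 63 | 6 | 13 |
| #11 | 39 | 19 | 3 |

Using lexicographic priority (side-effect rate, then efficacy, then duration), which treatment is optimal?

#11

First minimize side-effect rate: best is 3, kept {#2, #11}.
Then maximize efficacy: best is 39, kept {#11}.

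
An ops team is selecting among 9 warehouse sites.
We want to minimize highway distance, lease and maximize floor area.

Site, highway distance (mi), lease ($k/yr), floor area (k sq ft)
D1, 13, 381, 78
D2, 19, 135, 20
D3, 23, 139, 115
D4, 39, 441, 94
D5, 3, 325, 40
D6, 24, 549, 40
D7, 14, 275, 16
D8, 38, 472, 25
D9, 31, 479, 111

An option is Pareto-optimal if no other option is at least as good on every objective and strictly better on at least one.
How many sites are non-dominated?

5

D1: not dominated.
D2: not dominated (best lease).
D3: not dominated (best floor area).
D4: dominated by D3 (highway distance 23≤39, lease 139≤441, floor area 115≥94).
D5: not dominated (best highway distance).
D6: dominated by D1 (highway distance 13≤24, lease 381≤549, floor area 78≥40).
D7: not dominated.
D8: dominated by D1 (highway distance 13≤38, lease 381≤472, floor area 78≥25).
D9: dominated by D3 (highway distance 23≤31, lease 139≤479, floor area 115≥111).
Pareto-optimal: D1, D2, D3, D5, D7 → 5.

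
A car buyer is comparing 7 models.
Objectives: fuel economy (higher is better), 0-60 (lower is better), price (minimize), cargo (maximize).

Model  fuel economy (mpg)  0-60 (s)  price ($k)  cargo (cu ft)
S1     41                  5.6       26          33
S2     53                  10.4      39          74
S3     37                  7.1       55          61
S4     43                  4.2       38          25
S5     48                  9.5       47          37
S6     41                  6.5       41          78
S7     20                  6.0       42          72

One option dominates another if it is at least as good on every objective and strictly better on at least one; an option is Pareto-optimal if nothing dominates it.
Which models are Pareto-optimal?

S1, S2, S4, S5, S6, S7

S1: not dominated (best price).
S2: not dominated (best fuel economy).
S3: dominated by S6 (fuel economy 41≥37, 0-60 6.5≤7.1, price 41≤55, cargo 78≥61).
S4: not dominated (best 0-60).
S5: not dominated.
S6: not dominated (best cargo).
S7: not dominated.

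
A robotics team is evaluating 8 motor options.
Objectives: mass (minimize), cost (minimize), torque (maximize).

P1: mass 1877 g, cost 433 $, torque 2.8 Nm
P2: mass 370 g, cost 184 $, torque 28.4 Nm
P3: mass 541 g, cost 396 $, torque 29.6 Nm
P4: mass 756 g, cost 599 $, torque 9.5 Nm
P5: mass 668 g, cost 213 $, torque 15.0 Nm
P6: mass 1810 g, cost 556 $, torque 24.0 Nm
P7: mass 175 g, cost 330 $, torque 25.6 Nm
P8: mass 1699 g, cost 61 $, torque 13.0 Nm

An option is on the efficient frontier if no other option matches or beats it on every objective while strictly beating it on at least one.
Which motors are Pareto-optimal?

P2, P3, P7, P8

P1: dominated by P2 (mass 370≤1877, cost 184≤433, torque 28.4≥2.8).
P2: not dominated.
P3: not dominated (best torque).
P4: dominated by P2 (mass 370≤756, cost 184≤599, torque 28.4≥9.5).
P5: dominated by P2 (mass 370≤668, cost 184≤213, torque 28.4≥15.0).
P6: dominated by P2 (mass 370≤1810, cost 184≤556, torque 28.4≥24.0).
P7: not dominated (best mass).
P8: not dominated (best cost).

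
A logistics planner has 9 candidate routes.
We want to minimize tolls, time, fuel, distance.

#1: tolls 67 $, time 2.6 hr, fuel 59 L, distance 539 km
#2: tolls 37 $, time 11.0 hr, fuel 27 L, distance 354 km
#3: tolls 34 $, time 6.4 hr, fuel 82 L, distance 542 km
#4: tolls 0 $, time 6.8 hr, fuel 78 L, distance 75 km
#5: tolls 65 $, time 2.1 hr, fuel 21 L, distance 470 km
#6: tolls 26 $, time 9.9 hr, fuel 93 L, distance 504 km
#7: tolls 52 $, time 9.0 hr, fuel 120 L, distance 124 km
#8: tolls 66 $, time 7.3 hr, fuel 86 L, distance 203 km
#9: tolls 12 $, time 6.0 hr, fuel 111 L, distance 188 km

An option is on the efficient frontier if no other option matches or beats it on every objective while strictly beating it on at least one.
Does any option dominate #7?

#4 vs #7: tolls 0≤52, time 6.8≤9.0, fuel 78≤120, distance 75≤124 — #4 is at least as good on every objective and strictly better on at least one, so #4 dominates #7.

Yes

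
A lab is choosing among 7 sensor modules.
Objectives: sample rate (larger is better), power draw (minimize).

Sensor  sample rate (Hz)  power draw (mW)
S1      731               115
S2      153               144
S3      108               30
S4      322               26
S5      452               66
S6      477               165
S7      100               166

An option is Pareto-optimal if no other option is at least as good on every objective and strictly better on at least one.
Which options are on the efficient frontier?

S1: not dominated (best sample rate).
S2: dominated by S1 (sample rate 731≥153, power draw 115≤144).
S3: dominated by S4 (sample rate 322≥108, power draw 26≤30).
S4: not dominated (best power draw).
S5: not dominated.
S6: dominated by S1 (sample rate 731≥477, power draw 115≤165).
S7: dominated by S1 (sample rate 731≥100, power draw 115≤166).

S1, S4, S5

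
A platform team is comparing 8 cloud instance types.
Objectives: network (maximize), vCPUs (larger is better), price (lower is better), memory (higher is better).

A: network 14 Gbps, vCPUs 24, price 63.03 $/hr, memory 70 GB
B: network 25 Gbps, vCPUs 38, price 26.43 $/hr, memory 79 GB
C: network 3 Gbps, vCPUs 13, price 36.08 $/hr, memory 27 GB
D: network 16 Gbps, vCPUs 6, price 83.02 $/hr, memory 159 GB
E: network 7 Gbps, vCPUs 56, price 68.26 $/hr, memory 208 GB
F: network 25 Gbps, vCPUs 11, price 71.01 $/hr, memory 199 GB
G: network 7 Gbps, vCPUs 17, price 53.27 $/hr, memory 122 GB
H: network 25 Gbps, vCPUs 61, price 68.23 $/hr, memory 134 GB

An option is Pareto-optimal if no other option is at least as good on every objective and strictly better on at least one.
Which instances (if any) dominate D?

F

F: network 25≥16, vCPUs 11≥6, price 71.01≤83.02, memory 199≥159 — dominates D.
Others (A, B, C, E, G, H) are each worse than D on at least one objective.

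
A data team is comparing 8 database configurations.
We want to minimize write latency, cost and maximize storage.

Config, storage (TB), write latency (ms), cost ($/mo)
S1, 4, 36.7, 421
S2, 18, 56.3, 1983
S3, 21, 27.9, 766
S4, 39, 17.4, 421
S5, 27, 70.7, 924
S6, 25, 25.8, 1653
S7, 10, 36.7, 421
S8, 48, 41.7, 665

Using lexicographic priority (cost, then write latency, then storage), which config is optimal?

First minimize cost: best is 421, kept {S1, S4, S7}.
Then minimize write latency: best is 17.4, kept {S4}.

S4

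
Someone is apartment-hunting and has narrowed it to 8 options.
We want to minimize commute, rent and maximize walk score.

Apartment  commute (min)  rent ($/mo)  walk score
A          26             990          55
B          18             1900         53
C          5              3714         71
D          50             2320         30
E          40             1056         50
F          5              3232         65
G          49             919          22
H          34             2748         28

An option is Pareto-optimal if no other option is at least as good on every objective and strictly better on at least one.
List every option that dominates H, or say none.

A: commute 26≤34, rent 990≤2748, walk score 55≥28 — dominates H.
B: commute 18≤34, rent 1900≤2748, walk score 53≥28 — dominates H.
Others (C, D, E, F, G) are each worse than H on at least one objective.

A, B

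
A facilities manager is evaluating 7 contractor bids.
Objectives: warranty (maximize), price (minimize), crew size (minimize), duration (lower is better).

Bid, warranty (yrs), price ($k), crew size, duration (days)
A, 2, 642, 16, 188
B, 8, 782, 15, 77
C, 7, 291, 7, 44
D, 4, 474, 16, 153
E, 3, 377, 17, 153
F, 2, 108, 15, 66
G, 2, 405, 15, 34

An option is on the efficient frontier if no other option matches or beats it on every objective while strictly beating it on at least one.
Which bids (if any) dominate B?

A: worse on warranty (2 vs 8).
C: worse on warranty (7 vs 8).
D: worse on warranty (4 vs 8).
E: worse on warranty (3 vs 8).
F: worse on warranty (2 vs 8).
G: worse on warranty (2 vs 8).
No option dominates B.

none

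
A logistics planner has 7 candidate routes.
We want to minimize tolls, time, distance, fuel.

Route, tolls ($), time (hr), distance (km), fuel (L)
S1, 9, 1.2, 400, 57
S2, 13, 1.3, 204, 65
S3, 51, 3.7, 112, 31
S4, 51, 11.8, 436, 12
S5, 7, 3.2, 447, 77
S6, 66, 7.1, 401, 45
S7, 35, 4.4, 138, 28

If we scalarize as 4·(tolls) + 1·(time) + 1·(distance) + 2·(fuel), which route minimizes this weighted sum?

S1: 4·9 + 1·1.2 + 1·400 + 2·57 = 551.2
S2: 4·13 + 1·1.3 + 1·204 + 2·65 = 387.3
S3: 4·51 + 1·3.7 + 1·112 + 2·31 = 381.7
S4: 4·51 + 1·11.8 + 1·436 + 2·12 = 675.8
S5: 4·7 + 1·3.2 + 1·447 + 2·77 = 632.2
S6: 4·66 + 1·7.1 + 1·401 + 2·45 = 762.1
S7: 4·35 + 1·4.4 + 1·138 + 2·28 = 338.4
Lowest: S7 at 338.4.

S7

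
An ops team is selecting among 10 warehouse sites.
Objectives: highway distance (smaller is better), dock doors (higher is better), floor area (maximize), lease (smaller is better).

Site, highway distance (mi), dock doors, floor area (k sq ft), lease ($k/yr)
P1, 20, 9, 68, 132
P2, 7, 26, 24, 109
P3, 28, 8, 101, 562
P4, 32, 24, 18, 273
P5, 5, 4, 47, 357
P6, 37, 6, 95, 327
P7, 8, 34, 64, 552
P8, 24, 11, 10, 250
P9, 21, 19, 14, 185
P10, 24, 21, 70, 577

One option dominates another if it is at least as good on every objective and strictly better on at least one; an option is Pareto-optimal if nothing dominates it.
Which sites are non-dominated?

P1, P2, P3, P5, P6, P7, P10

P1: not dominated.
P2: not dominated (best lease).
P3: not dominated (best floor area).
P4: dominated by P2 (highway distance 7≤32, dock doors 26≥24, floor area 24≥18, lease 109≤273).
P5: not dominated (best highway distance).
P6: not dominated.
P7: not dominated (best dock doors).
P8: dominated by P2 (highway distance 7≤24, dock doors 26≥11, floor area 24≥10, lease 109≤250).
P9: dominated by P2 (highway distance 7≤21, dock doors 26≥19, floor area 24≥14, lease 109≤185).
P10: not dominated.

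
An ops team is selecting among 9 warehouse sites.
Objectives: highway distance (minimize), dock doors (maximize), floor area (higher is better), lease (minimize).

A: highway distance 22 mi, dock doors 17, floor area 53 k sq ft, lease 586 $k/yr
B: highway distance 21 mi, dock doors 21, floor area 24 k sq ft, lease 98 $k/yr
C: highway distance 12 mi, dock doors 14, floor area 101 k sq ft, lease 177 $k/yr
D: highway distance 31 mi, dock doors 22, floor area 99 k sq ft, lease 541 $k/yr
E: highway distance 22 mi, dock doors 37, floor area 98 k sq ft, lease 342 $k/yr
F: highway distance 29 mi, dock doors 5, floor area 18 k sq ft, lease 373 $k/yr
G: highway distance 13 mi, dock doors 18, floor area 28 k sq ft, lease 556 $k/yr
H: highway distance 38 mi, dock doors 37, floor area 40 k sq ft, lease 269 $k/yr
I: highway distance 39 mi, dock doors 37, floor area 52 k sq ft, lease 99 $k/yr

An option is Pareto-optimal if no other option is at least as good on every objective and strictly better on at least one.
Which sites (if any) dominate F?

B, C, E

B: highway distance 21≤29, dock doors 21≥5, floor area 24≥18, lease 98≤373 — dominates F.
C: highway distance 12≤29, dock doors 14≥5, floor area 101≥18, lease 177≤373 — dominates F.
E: highway distance 22≤29, dock doors 37≥5, floor area 98≥18, lease 342≤373 — dominates F.
Others (A, D, G, H, I) are each worse than F on at least one objective.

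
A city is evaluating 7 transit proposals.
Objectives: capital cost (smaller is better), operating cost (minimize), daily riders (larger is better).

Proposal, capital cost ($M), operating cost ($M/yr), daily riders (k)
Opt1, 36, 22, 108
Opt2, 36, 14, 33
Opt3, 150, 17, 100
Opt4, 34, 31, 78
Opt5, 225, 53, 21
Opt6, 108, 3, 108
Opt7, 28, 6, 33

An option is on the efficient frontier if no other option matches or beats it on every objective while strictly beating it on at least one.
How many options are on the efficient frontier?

Opt1: not dominated.
Opt2: dominated by Opt7 (capital cost 28≤36, operating cost 6≤14, daily riders 33≥33).
Opt3: dominated by Opt6 (capital cost 108≤150, operating cost 3≤17, daily riders 108≥100).
Opt4: not dominated.
Opt5: dominated by Opt1 (capital cost 36≤225, operating cost 22≤53, daily riders 108≥21).
Opt6: not dominated (best operating cost).
Opt7: not dominated (best capital cost).
Pareto-optimal: Opt1, Opt4, Opt6, Opt7 → 4.

4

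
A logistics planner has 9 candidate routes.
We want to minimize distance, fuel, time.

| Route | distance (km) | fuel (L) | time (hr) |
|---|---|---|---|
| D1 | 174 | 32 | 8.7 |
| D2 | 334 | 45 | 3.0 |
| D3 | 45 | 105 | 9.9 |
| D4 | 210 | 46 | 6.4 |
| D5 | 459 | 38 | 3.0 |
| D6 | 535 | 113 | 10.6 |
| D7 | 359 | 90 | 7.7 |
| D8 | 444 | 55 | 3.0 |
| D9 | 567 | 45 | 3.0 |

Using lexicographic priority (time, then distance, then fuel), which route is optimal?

First minimize time: best is 3.0, kept {D2, D5, D8, D9}.
Then minimize distance: best is 334, kept {D2}.

D2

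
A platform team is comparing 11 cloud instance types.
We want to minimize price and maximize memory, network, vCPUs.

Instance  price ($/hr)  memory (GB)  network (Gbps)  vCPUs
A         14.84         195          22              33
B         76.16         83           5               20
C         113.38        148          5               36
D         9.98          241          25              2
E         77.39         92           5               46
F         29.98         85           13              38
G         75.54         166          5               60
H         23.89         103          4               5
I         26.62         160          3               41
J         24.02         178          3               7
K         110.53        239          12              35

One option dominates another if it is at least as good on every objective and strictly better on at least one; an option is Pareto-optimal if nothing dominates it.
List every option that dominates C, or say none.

G

G: price 75.54≤113.38, memory 166≥148, network 5≥5, vCPUs 60≥36 — dominates C.
Others (A, B, D, E, F, H, I, J, K) are each worse than C on at least one objective.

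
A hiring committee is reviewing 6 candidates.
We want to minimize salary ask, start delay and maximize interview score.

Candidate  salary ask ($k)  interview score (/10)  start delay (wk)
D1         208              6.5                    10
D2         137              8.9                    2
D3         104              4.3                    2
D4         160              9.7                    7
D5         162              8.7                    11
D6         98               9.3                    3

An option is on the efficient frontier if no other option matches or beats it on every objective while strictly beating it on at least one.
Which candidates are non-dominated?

D2, D3, D4, D6

D1: dominated by D2 (salary ask 137≤208, interview score 8.9≥6.5, start delay 2≤10).
D2: not dominated.
D3: not dominated.
D4: not dominated (best interview score).
D5: dominated by D2 (salary ask 137≤162, interview score 8.9≥8.7, start delay 2≤11).
D6: not dominated (best salary ask).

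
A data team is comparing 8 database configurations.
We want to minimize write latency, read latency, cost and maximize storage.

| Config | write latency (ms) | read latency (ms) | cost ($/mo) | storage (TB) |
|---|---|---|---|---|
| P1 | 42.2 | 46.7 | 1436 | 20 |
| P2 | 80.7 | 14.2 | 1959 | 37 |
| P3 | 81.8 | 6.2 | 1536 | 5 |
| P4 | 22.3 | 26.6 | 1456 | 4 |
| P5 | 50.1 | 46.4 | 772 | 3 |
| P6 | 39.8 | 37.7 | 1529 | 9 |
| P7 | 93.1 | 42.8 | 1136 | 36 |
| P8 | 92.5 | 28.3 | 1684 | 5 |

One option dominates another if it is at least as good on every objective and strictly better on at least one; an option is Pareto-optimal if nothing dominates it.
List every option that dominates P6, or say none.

none

P1: worse on write latency (42.2 vs 39.8).
P2: worse on write latency (80.7 vs 39.8).
P3: worse on write latency (81.8 vs 39.8).
P4: worse on storage (4 vs 9).
P5: worse on write latency (50.1 vs 39.8).
P7: worse on write latency (93.1 vs 39.8).
P8: worse on write latency (92.5 vs 39.8).
No option dominates P6.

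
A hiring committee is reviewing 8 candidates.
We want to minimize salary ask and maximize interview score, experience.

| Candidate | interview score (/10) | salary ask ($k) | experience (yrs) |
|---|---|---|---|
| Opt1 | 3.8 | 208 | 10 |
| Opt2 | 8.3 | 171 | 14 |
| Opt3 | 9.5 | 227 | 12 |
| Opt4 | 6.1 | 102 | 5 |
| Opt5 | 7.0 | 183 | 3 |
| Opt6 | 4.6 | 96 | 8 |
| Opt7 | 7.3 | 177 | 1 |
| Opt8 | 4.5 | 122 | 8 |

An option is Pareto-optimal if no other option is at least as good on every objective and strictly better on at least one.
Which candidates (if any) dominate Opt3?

Opt1: worse on interview score (3.8 vs 9.5).
Opt2: worse on interview score (8.3 vs 9.5).
Opt4: worse on interview score (6.1 vs 9.5).
Opt5: worse on interview score (7.0 vs 9.5).
Opt6: worse on interview score (4.6 vs 9.5).
Opt7: worse on interview score (7.3 vs 9.5).
Opt8: worse on interview score (4.5 vs 9.5).
No option dominates Opt3.

none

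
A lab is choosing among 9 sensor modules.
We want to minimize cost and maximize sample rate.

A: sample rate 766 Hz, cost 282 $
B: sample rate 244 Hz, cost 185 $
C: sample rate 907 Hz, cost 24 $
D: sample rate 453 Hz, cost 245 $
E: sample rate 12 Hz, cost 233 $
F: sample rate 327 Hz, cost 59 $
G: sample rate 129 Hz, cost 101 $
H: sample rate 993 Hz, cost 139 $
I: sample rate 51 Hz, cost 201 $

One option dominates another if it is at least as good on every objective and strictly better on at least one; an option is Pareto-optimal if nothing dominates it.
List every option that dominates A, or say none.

C: sample rate 907≥766, cost 24≤282 — dominates A.
H: sample rate 993≥766, cost 139≤282 — dominates A.
Others (B, D, E, F, G, I) are each worse than A on at least one objective.

C, H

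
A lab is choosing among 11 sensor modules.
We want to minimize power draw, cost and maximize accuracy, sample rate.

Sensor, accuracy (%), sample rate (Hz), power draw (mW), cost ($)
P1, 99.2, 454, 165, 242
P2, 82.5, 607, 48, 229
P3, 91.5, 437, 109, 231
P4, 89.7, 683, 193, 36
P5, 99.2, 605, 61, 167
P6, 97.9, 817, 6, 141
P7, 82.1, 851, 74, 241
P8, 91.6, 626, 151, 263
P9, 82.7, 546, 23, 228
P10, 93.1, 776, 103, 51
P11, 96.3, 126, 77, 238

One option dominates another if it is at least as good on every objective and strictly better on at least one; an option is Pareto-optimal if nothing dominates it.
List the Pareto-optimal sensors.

P1: dominated by P5 (accuracy 99.2≥99.2, sample rate 605≥454, power draw 61≤165, cost 167≤242).
P2: dominated by P6 (accuracy 97.9≥82.5, sample rate 817≥607, power draw 6≤48, cost 141≤229).
P3: dominated by P5 (accuracy 99.2≥91.5, sample rate 605≥437, power draw 61≤109, cost 167≤231).
P4: not dominated (best cost).
P5: not dominated.
P6: not dominated (best power draw).
P7: not dominated (best sample rate).
P8: dominated by P6 (accuracy 97.9≥91.6, sample rate 817≥626, power draw 6≤151, cost 141≤263).
P9: dominated by P6 (accuracy 97.9≥82.7, sample rate 817≥546, power draw 6≤23, cost 141≤228).
P10: not dominated.
P11: dominated by P5 (accuracy 99.2≥96.3, sample rate 605≥126, power draw 61≤77, cost 167≤238).

P4, P5, P6, P7, P10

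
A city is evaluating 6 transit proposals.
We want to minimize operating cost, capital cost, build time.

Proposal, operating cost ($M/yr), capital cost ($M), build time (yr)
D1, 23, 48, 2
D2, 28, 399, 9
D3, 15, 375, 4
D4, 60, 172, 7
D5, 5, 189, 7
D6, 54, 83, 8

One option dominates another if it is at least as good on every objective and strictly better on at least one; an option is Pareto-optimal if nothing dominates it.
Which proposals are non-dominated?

D1, D3, D5

D1: not dominated (best capital cost).
D2: dominated by D1 (operating cost 23≤28, capital cost 48≤399, build time 2≤9).
D3: not dominated.
D4: dominated by D1 (operating cost 23≤60, capital cost 48≤172, build time 2≤7).
D5: not dominated (best operating cost).
D6: dominated by D1 (operating cost 23≤54, capital cost 48≤83, build time 2≤8).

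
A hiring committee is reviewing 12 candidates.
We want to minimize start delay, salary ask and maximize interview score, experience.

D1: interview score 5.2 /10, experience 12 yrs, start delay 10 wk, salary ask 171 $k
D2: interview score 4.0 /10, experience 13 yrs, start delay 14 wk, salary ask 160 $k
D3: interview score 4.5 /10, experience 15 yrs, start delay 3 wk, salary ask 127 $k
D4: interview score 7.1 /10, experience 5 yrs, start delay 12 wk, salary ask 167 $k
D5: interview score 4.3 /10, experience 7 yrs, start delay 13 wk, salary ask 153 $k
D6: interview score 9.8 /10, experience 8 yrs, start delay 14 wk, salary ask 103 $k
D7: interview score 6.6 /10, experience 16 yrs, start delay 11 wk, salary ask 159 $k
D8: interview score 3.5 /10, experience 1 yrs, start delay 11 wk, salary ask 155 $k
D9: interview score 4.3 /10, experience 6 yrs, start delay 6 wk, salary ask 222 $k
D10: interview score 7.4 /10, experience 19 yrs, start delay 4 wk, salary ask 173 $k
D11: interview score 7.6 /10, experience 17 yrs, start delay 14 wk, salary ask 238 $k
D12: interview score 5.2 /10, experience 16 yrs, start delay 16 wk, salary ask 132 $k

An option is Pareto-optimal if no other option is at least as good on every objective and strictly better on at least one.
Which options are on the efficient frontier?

D1, D3, D4, D6, D7, D10, D11, D12

D1: not dominated.
D2: dominated by D3 (interview score 4.5≥4.0, experience 15≥13, start delay 3≤14, salary ask 127≤160).
D3: not dominated (best start delay).
D4: not dominated.
D5: dominated by D3 (interview score 4.5≥4.3, experience 15≥7, start delay 3≤13, salary ask 127≤153).
D6: not dominated (best interview score).
D7: not dominated.
D8: dominated by D3 (interview score 4.5≥3.5, experience 15≥1, start delay 3≤11, salary ask 127≤155).
D9: dominated by D3 (interview score 4.5≥4.3, experience 15≥6, start delay 3≤6, salary ask 127≤222).
D10: not dominated (best experience).
D11: not dominated.
D12: not dominated.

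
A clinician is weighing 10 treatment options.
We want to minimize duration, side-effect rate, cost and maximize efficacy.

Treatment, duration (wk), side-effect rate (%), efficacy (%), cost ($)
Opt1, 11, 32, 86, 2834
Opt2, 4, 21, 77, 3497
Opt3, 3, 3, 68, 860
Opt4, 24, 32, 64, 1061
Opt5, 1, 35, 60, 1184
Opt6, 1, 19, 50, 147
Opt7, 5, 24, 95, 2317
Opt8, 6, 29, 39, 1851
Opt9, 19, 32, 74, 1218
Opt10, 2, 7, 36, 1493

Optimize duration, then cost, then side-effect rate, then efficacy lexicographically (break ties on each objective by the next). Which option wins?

Opt6

First minimize duration: best is 1, kept {Opt5, Opt6}.
Then minimize cost: best is 147, kept {Opt6}.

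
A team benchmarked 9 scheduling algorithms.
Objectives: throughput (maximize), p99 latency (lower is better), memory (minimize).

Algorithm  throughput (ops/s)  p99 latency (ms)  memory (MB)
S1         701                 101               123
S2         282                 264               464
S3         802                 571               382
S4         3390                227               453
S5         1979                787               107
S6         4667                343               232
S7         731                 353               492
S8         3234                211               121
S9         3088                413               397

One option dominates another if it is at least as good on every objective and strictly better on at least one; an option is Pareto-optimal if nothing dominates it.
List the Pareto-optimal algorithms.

S1, S4, S5, S6, S8

S1: not dominated (best p99 latency).
S2: dominated by S1 (throughput 701≥282, p99 latency 101≤264, memory 123≤464).
S3: dominated by S6 (throughput 4667≥802, p99 latency 343≤571, memory 232≤382).
S4: not dominated.
S5: not dominated (best memory).
S6: not dominated (best throughput).
S7: dominated by S4 (throughput 3390≥731, p99 latency 227≤353, memory 453≤492).
S8: not dominated.
S9: dominated by S6 (throughput 4667≥3088, p99 latency 343≤413, memory 232≤397).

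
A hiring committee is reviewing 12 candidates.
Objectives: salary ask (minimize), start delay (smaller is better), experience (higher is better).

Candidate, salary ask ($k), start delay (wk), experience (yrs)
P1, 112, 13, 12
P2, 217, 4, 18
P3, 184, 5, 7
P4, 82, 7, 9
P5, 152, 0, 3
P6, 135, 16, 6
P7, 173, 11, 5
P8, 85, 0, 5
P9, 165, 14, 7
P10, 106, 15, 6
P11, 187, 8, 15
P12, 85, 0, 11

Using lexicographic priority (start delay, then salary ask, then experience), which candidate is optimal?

First minimize start delay: best is 0, kept {P5, P8, P12}.
Then minimize salary ask: best is 85, kept {P8, P12}.
Then maximize experience: best is 11, kept {P12}.

P12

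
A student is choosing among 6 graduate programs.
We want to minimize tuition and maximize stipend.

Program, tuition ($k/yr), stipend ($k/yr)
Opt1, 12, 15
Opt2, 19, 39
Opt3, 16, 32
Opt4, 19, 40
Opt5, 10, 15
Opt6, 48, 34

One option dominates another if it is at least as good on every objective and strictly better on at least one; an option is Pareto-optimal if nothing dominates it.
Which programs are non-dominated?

Opt1: dominated by Opt5 (tuition 10≤12, stipend 15≥15).
Opt2: dominated by Opt4 (tuition 19≤19, stipend 40≥39).
Opt3: not dominated.
Opt4: not dominated (best stipend).
Opt5: not dominated (best tuition).
Opt6: dominated by Opt2 (tuition 19≤48, stipend 39≥34).

Opt3, Opt4, Opt5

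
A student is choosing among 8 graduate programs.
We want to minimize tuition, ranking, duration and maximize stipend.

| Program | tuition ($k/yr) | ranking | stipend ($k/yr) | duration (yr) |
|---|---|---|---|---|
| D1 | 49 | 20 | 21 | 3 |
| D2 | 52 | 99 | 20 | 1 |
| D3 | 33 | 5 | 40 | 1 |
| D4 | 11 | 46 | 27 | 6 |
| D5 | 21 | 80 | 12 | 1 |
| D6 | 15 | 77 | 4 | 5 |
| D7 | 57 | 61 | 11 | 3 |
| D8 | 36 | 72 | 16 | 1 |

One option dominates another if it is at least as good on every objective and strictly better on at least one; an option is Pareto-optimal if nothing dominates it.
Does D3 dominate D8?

Yes

D3 vs D8: tuition 33≤36, ranking 5≤72, stipend 40≥16, duration 1≤1 — D3 is at least as good on every objective with at least one strict improvement.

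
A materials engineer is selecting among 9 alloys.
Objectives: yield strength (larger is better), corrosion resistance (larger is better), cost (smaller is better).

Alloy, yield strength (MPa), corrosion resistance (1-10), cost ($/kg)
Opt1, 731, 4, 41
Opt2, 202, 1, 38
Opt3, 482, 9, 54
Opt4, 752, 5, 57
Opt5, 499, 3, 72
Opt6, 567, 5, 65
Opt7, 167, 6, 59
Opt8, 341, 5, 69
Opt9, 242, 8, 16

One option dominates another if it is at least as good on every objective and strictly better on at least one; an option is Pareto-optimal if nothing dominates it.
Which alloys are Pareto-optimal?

Opt1, Opt3, Opt4, Opt9

Opt1: not dominated.
Opt2: dominated by Opt9 (yield strength 242≥202, corrosion resistance 8≥1, cost 16≤38).
Opt3: not dominated (best corrosion resistance).
Opt4: not dominated (best yield strength).
Opt5: dominated by Opt1 (yield strength 731≥499, corrosion resistance 4≥3, cost 41≤72).
Opt6: dominated by Opt4 (yield strength 752≥567, corrosion resistance 5≥5, cost 57≤65).
Opt7: dominated by Opt3 (yield strength 482≥167, corrosion resistance 9≥6, cost 54≤59).
Opt8: dominated by Opt3 (yield strength 482≥341, corrosion resistance 9≥5, cost 54≤69).
Opt9: not dominated (best cost).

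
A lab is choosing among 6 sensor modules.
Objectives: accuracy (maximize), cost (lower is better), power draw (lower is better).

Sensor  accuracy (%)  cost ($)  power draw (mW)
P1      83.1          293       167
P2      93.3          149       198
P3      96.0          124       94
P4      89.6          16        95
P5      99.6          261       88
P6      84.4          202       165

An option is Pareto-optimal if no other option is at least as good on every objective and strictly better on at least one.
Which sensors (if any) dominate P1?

P3: accuracy 96.0≥83.1, cost 124≤293, power draw 94≤167 — dominates P1.
P4: accuracy 89.6≥83.1, cost 16≤293, power draw 95≤167 — dominates P1.
P5: accuracy 99.6≥83.1, cost 261≤293, power draw 88≤167 — dominates P1.
P6: accuracy 84.4≥83.1, cost 202≤293, power draw 165≤167 — dominates P1.
Others (P2) are each worse than P1 on at least one objective.

P3, P4, P5, P6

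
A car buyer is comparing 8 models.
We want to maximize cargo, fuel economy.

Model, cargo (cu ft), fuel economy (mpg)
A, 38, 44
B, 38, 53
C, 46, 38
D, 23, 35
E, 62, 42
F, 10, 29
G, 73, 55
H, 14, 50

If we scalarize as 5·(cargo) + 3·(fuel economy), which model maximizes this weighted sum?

G

A: 5·38 + 3·44 = 322
B: 5·38 + 3·53 = 349
C: 5·46 + 3·38 = 344
D: 5·23 + 3·35 = 220
E: 5·62 + 3·42 = 436
F: 5·10 + 3·29 = 137
G: 5·73 + 3·55 = 530
H: 5·14 + 3·50 = 220
Highest: G at 530.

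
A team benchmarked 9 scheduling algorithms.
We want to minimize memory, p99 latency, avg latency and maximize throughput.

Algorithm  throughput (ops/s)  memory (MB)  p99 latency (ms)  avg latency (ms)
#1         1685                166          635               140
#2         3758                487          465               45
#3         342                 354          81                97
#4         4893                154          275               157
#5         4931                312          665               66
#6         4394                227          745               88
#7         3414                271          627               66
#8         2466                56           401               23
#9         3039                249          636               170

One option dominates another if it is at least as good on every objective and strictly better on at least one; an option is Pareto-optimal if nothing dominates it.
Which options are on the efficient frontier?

#1: dominated by #8 (throughput 2466≥1685, memory 56≤166, p99 latency 401≤635, avg latency 23≤140).
#2: not dominated.
#3: not dominated (best p99 latency).
#4: not dominated.
#5: not dominated (best throughput).
#6: not dominated.
#7: not dominated.
#8: not dominated (best memory).
#9: dominated by #4 (throughput 4893≥3039, memory 154≤249, p99 latency 275≤636, avg latency 157≤170).

#2, #3, #4, #5, #6, #7, #8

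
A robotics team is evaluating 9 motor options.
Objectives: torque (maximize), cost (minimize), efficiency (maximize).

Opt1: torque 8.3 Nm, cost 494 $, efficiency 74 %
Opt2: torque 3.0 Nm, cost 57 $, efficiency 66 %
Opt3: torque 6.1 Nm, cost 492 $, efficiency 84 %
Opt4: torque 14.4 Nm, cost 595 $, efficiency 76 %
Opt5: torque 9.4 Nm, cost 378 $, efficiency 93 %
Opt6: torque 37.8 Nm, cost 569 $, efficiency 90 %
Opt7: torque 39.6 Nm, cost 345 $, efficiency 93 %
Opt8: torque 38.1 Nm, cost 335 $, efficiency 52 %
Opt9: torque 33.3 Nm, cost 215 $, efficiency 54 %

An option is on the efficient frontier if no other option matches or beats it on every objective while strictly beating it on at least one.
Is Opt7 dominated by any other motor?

No

Opt1: worse on torque (8.3 vs 39.6).
Opt2: worse on torque (3.0 vs 39.6).
Opt3: worse on torque (6.1 vs 39.6).
Opt4: worse on torque (14.4 vs 39.6).
Opt5: worse on torque (9.4 vs 39.6).
Opt6: worse on torque (37.8 vs 39.6).
Opt8: worse on torque (38.1 vs 39.6).
Opt9: worse on torque (33.3 vs 39.6).
No option is at least as good as Opt7 on every objective and strictly better on one.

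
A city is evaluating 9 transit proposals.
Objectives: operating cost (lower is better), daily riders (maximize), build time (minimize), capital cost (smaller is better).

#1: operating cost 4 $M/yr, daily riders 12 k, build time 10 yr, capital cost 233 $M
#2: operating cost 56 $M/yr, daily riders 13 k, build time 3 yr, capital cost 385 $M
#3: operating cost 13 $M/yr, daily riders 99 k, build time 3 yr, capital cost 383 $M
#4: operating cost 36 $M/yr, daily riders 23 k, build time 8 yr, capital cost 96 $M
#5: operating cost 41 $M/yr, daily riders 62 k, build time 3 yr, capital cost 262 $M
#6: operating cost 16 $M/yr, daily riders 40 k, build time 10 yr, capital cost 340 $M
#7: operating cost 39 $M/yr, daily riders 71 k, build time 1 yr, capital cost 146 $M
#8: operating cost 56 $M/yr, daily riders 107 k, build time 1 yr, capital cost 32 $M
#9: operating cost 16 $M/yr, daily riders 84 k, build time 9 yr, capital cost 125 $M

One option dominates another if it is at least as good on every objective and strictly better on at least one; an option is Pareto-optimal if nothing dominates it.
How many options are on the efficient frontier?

6

#1: not dominated (best operating cost).
#2: dominated by #3 (operating cost 13≤56, daily riders 99≥13, build time 3≤3, capital cost 383≤385).
#3: not dominated.
#4: not dominated.
#5: dominated by #7 (operating cost 39≤41, daily riders 71≥62, build time 1≤3, capital cost 146≤262).
#6: dominated by #9 (operating cost 16≤16, daily riders 84≥40, build time 9≤10, capital cost 125≤340).
#7: not dominated.
#8: not dominated (best daily riders).
#9: not dominated.
Pareto-optimal: #1, #3, #4, #7, #8, #9 → 6.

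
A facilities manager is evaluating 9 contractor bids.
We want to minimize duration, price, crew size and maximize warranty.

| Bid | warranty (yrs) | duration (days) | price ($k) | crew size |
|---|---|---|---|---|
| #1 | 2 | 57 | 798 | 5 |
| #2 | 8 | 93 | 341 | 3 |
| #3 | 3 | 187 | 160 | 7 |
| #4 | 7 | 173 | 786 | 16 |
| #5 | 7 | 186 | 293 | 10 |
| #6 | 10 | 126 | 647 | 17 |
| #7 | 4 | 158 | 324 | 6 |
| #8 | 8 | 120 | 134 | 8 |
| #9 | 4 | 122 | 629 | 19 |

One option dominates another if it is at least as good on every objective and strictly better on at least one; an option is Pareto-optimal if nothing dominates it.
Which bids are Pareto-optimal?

#1, #2, #3, #6, #7, #8

#1: not dominated (best duration).
#2: not dominated (best crew size).
#3: not dominated.
#4: dominated by #2 (warranty 8≥7, duration 93≤173, price 341≤786, crew size 3≤16).
#5: dominated by #8 (warranty 8≥7, duration 120≤186, price 134≤293, crew size 8≤10).
#6: not dominated (best warranty).
#7: not dominated.
#8: not dominated (best price).
#9: dominated by #2 (warranty 8≥4, duration 93≤122, price 341≤629, crew size 3≤19).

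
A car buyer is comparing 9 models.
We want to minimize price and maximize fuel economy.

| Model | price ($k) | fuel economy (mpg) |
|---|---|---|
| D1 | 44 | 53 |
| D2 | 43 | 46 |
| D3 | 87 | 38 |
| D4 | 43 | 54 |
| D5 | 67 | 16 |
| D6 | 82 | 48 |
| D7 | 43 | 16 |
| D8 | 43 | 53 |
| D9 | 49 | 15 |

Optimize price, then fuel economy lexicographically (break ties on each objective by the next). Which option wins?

D4

First minimize price: best is 43, kept {D2, D4, D7, D8}.
Then maximize fuel economy: best is 54, kept {D4}.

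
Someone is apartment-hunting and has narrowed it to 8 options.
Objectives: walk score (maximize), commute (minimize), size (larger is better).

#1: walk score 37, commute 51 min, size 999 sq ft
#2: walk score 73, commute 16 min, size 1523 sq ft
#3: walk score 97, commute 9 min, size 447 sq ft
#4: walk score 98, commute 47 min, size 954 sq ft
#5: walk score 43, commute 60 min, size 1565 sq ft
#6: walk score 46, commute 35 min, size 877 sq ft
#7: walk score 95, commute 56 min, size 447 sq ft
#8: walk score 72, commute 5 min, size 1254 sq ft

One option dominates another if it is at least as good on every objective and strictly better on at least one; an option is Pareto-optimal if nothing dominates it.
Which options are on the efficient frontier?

#1: dominated by #2 (walk score 73≥37, commute 16≤51, size 1523≥999).
#2: not dominated.
#3: not dominated.
#4: not dominated (best walk score).
#5: not dominated (best size).
#6: dominated by #2 (walk score 73≥46, commute 16≤35, size 1523≥877).
#7: dominated by #3 (walk score 97≥95, commute 9≤56, size 447≥447).
#8: not dominated (best commute).

#2, #3, #4, #5, #8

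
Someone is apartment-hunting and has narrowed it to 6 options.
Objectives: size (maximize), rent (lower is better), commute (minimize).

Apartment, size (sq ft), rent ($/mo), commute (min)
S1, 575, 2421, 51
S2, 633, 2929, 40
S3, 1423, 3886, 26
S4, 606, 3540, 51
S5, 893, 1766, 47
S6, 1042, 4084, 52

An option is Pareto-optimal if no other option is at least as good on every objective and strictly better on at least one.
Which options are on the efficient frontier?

S2, S3, S5

S1: dominated by S5 (size 893≥575, rent 1766≤2421, commute 47≤51).
S2: not dominated.
S3: not dominated (best size).
S4: dominated by S2 (size 633≥606, rent 2929≤3540, commute 40≤51).
S5: not dominated (best rent).
S6: dominated by S3 (size 1423≥1042, rent 3886≤4084, commute 26≤52).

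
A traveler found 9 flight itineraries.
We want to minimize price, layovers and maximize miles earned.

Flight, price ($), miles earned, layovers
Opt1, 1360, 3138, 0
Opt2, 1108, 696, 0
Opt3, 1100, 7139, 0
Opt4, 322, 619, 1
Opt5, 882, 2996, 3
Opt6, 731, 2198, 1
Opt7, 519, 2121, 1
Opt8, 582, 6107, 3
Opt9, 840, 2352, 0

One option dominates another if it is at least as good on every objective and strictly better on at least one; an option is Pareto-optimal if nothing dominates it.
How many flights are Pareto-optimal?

6

Opt1: dominated by Opt3 (price 1100≤1360, miles earned 7139≥3138, layovers 0≤0).
Opt2: dominated by Opt3 (price 1100≤1108, miles earned 7139≥696, layovers 0≤0).
Opt3: not dominated (best miles earned).
Opt4: not dominated (best price).
Opt5: dominated by Opt8 (price 582≤882, miles earned 6107≥2996, layovers 3≤3).
Opt6: not dominated.
Opt7: not dominated.
Opt8: not dominated.
Opt9: not dominated.
Pareto-optimal: Opt3, Opt4, Opt6, Opt7, Opt8, Opt9 → 6.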